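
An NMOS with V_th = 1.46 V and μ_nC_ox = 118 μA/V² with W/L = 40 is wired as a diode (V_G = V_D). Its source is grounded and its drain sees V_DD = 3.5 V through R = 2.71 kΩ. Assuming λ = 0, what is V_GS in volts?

V_GS = 1.95 V

With gate tied to drain, V_GS = V_DS ≥ V_GS − V_th, so the device is in saturation.
k_n = μ_nC_ox · (W/L) = 4.72 mA/V².
KCL at the drain: ½ k_n (V_GS − V_th)² = (V_DD − V_GS)/R.
Let x = V_GS − 1.46. Then 6.4 x² + x − 2.04 = 0, giving x = 0.492 V (positive root), so V_GS = 1.95 V.
I_D = (V_DD − V_GS)/R = (3.5 − 1.95) / 2.71 = 0.571 mA.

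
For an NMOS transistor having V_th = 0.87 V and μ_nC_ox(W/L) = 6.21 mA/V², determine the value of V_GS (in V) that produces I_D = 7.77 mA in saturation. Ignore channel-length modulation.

In saturation I_D = ½ k_n (V_GS − V_th)², so V_GS − V_th = √(2 I_D / k_n) = √(2 × 7.77 / 6.21) = 1.58 V.
V_GS = 0.87 + 1.58 = 2.45 V.

V_GS = 2.45 V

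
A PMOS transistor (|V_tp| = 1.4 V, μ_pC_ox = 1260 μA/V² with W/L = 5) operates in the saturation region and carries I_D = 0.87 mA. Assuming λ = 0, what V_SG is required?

k_p = μ_pC_ox · (W/L) = 6.3 mA/V².
In saturation I_D = ½ k_p (V_SG − |V_tp|)², so V_SG − |V_tp| = √(2 I_D / k_p) = √(2 × 0.87 / 6.3) = 0.526 V.
V_SG = 1.4 + 0.526 = 1.93 V.

V_SG = 1.93 V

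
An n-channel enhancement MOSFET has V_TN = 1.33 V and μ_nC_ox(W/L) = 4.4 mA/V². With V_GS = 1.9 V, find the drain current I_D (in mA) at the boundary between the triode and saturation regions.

I_D = 0.715 mA

At the boundary V_DS = V_ov = V_GS − V_TN = 1.9 − 1.33 = 0.57 V.
I_D = ½ k_n V_ov² = 0.5 × 4.4 × 0.57² = 0.715 mA.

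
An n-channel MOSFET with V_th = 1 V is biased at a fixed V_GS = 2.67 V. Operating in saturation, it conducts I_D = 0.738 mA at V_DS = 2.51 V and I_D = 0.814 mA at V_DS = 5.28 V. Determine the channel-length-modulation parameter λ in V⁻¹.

With V_GS fixed, I_D ∝ (1 + λ V_DS) in saturation, so I_D2/I_D1 = (1 + λ V_DS2)/(1 + λ V_DS1).
0.814/0.738 = 1.103 = (1 + 5.28 λ)/(1 + 2.51 λ).
Solving: λ (I_D1 V_DS2 − I_D2 V_DS1) = I_D2 − I_D1, so λ = (0.814 − 0.738) / (0.738 × 5.28 − 0.814 × 2.51) = 0.076 / 1.85 = 0.041 V⁻¹.

λ = 0.0410 V⁻¹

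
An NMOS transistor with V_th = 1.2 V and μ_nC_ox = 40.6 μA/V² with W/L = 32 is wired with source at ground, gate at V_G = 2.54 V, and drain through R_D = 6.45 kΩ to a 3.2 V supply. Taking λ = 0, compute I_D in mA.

V_GS = V_G = 2.54 V, so V_ov = 2.54 − 1.2 = 1.34 V.
k_n = μ_nC_ox · (W/L) = 1.299 mA/V².
Assume saturation: I_D = ½ k_n V_ov² = 0.5 × 1.299 × 1.34² = 1.17 mA, giving V_DS = V_DD − I_D R_D = 3.2 − 1.17 × 6.45 = -4.32 V.
But -4.32 V < V_ov = 1.34 V, so the device is actually in triode.
In triode I_D = k_n[V_ov V_DS − ½ V_DS²] and I_D = (V_DD − V_DS)/R_D. Equating: 4.19 V_DS² − 12.23 V_DS + 3.2 = 0, giving V_DS = 0.291 V (the root below V_ov).
I_D = (3.2 − 0.291) / 6.45 = 0.451 mA.

I_D = 0.451 mA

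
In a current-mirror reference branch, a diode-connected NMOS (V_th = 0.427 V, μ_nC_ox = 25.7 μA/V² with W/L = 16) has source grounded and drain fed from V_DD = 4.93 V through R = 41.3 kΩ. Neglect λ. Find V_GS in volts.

With gate tied to drain, V_GS = V_DS ≥ V_GS − V_th, so the device is in saturation.
k_n = μ_nC_ox · (W/L) = 0.4112 mA/V².
KCL at the drain: ½ k_n (V_GS − V_th)² = (V_DD − V_GS)/R.
Let x = V_GS − 0.427. Then 8.49 x² + x − 4.503 = 0, giving x = 0.672 V (positive root), so V_GS = 1.1 V.
I_D = (V_DD − V_GS)/R = (4.93 − 1.1) / 41.3 = 0.0928 mA.

V_GS = 1.10 V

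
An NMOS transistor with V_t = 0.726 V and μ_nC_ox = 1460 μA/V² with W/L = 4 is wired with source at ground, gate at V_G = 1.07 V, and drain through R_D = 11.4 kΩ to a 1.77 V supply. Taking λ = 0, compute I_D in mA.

I_D = 0.148 mA

V_GS = V_G = 1.07 V, so V_ov = 1.07 − 0.726 = 0.344 V.
k_n = μ_nC_ox · (W/L) = 5.84 mA/V².
Assume saturation: I_D = ½ k_n V_ov² = 0.5 × 5.84 × 0.344² = 0.346 mA, giving V_DS = V_DD − I_D R_D = 1.77 − 0.346 × 11.4 = -2.17 V.
But -2.17 V < V_ov = 0.344 V, so the device is actually in triode.
In triode I_D = k_n[V_ov V_DS − ½ V_DS²] and I_D = (V_DD − V_DS)/R_D. Equating: 33.3 V_DS² − 23.9 V_DS + 1.77 = 0, giving V_DS = 0.0838 V (the root below V_ov).
I_D = (1.77 − 0.0838) / 11.4 = 0.148 mA.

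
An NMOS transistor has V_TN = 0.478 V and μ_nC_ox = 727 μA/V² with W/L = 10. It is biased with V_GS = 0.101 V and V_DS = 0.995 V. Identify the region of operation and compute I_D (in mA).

V_GS = 0.101 V < V_TN = 0.478 V, so the transistor is in cutoff.

Cutoff; I_D = 0 mA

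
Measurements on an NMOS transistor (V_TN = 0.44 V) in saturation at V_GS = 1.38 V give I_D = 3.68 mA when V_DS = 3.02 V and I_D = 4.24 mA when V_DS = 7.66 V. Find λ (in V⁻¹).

With V_GS fixed, I_D ∝ (1 + λ V_DS) in saturation, so I_D2/I_D1 = (1 + λ V_DS2)/(1 + λ V_DS1).
4.24/3.68 = 1.152 = (1 + 7.66 λ)/(1 + 3.02 λ).
Solving: λ (I_D1 V_DS2 − I_D2 V_DS1) = I_D2 − I_D1, so λ = (4.24 − 3.68) / (3.68 × 7.66 − 4.24 × 3.02) = 0.56 / 15.4 = 0.0364 V⁻¹.

λ = 0.0364 V⁻¹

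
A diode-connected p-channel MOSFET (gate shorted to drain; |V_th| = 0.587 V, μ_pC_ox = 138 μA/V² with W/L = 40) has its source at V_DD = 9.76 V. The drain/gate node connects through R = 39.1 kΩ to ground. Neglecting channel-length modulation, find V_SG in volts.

V_SG = 0.874 V

With gate tied to drain, V_SG = V_SD ≥ V_SG − |V_th|, so the device is in saturation.
k_p = μ_pC_ox · (W/L) = 5.52 mA/V².
KCL at the drain: ½ k_p (V_SG − |V_th|)² = (V_DD − V_SG)/R.
Let x = V_SG − 0.587. Then 108 x² + x − 9.173 = 0, giving x = 0.287 V (positive root), so V_SG = 0.874 V.
I_D = (V_DD − V_SG)/R = (9.76 − 0.874) / 39.1 = 0.227 mA.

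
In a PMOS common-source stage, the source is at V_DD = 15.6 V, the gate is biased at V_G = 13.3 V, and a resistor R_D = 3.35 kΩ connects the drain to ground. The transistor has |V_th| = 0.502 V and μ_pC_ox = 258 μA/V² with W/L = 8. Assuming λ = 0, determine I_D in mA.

I_D = 3.34 mA

V_SG = V_DD − V_G = 15.6 − 13.3 = 2.3 V, so V_ov = 2.3 − 0.502 = 1.8 V.
k_p = μ_pC_ox · (W/L) = 2.064 mA/V².
Assume saturation: I_D = ½ k_p V_ov² = 0.5 × 2.064 × 1.8² = 3.34 mA, giving V_SD = V_DD − I_D R_D = 15.6 − 3.34 × 3.35 = 4.42 V.
V_SD = 4.42 V ≥ V_ov = 1.8 V, confirming saturation.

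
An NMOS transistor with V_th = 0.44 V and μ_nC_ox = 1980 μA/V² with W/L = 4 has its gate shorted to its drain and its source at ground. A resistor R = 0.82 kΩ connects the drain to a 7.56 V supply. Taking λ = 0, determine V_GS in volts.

V_GS = 1.77 V

With gate tied to drain, V_GS = V_DS ≥ V_GS − V_th, so the device is in saturation.
k_n = μ_nC_ox · (W/L) = 7.92 mA/V².
KCL at the drain: ½ k_n (V_GS − V_th)² = (V_DD − V_GS)/R.
Let x = V_GS − 0.44. Then 3.25 x² + x − 7.12 = 0, giving x = 1.33 V (positive root), so V_GS = 1.77 V.
I_D = (V_DD − V_GS)/R = (7.56 − 1.77) / 0.82 = 7.06 mA.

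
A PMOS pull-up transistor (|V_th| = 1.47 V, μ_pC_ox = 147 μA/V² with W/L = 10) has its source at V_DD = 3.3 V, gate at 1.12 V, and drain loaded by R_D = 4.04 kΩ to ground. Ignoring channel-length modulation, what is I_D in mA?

I_D = 0.371 mA

V_SG = V_DD − V_G = 3.3 − 1.12 = 2.18 V, so V_ov = 2.18 − 1.47 = 0.71 V.
k_p = μ_pC_ox · (W/L) = 1.47 mA/V².
Assume saturation: I_D = ½ k_p V_ov² = 0.5 × 1.47 × 0.71² = 0.371 mA, giving V_SD = V_DD − I_D R_D = 3.3 − 0.371 × 4.04 = 1.8 V.
V_SD = 1.8 V ≥ V_ov = 0.71 V, confirming saturation.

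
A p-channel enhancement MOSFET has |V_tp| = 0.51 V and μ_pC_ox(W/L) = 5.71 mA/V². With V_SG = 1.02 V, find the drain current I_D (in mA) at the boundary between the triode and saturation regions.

At the boundary V_SD = V_ov = V_SG − |V_tp| = 1.02 − 0.51 = 0.51 V.
I_D = ½ k_p V_ov² = 0.5 × 5.71 × 0.51² = 0.743 mA.

I_D = 0.743 mA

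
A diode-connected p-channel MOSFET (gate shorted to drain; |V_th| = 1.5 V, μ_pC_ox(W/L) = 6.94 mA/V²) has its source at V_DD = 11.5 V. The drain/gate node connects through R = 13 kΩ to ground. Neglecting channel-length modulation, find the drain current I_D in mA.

With gate tied to drain, V_SG = V_SD ≥ V_SG − |V_th|, so the device is in saturation.
KCL at the drain: ½ k_p (V_SG − |V_th|)² = (V_DD − V_SG)/R.
Let x = V_SG − 1.5. Then 45.1 x² + x − 10 = 0, giving x = 0.46 V (positive root), so V_SG = 1.96 V.
I_D = (V_DD − V_SG)/R = (11.5 − 1.96) / 13 = 0.734 mA.

I_D = 0.734 mA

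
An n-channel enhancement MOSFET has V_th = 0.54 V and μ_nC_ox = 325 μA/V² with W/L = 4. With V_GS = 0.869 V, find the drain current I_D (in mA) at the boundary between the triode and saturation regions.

At the boundary V_DS = V_ov = V_GS − V_th = 0.869 − 0.54 = 0.329 V.
k_n = μ_nC_ox · (W/L) = 1.3 mA/V².
I_D = ½ k_n V_ov² = 0.5 × 1.3 × 0.329² = 0.0704 mA.

I_D = 0.0704 mA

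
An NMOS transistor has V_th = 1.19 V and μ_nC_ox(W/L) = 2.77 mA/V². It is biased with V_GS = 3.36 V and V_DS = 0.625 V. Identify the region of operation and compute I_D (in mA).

V_ov = V_GS − V_th = 3.36 − 1.19 = 2.17 V.
Since V_DS = 0.625 V < V_ov = 2.17 V, the device is in the triode region.
I_D = k_n [V_ov · V_DS − ½ V_DS²] = 2.77 × [2.17 × 0.625 − 0.5 × 0.625²] = 3.22 mA.

Triode; I_D = 3.22 mA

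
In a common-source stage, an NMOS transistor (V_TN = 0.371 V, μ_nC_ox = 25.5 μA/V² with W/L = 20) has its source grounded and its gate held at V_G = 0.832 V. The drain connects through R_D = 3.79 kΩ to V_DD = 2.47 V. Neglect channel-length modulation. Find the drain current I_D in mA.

V_GS = V_G = 0.832 V, so V_ov = 0.832 − 0.371 = 0.461 V.
k_n = μ_nC_ox · (W/L) = 0.51 mA/V².
Assume saturation: I_D = ½ k_n V_ov² = 0.5 × 0.51 × 0.461² = 0.0542 mA, giving V_DS = V_DD − I_D R_D = 2.47 − 0.0542 × 3.79 = 2.26 V.
V_DS = 2.26 V ≥ V_ov = 0.461 V, confirming saturation.

I_D = 0.0542 mA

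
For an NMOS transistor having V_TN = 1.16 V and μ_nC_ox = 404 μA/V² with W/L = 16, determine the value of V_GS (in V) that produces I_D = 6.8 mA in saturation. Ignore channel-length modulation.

k_n = μ_nC_ox · (W/L) = 6.464 mA/V².
In saturation I_D = ½ k_n (V_GS − V_TN)², so V_GS − V_TN = √(2 I_D / k_n) = √(2 × 6.8 / 6.464) = 1.45 V.
V_GS = 1.16 + 1.45 = 2.61 V.

V_GS = 2.61 V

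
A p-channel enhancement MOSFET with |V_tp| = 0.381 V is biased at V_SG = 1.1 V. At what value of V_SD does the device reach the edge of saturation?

The boundary between triode and saturation is V_SD = V_SG − |V_tp| = V_ov.
V_ov = 1.1 − 0.381 = 0.719 V.

V_SD,sat = 0.719 V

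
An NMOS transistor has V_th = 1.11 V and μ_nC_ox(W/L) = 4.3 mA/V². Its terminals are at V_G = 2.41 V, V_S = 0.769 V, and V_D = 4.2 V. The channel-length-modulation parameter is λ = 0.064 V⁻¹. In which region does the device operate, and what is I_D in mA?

Saturation; I_D = 0.739 mA

V_GS = V_G − V_S = 2.41 − 0.769 = 1.64 V; V_DS = V_D − V_S = 4.2 − 0.769 = 3.43 V.
V_ov = V_GS − V_th = 1.64 − 1.11 = 0.531 V.
Since V_DS = 3.43 V ≥ V_ov = 0.531 V, the device is in saturation.
I_D = ½ k_n V_ov² (1 + λ V_DS) = 0.5 × 4.3 × 0.531² × (1 + 0.064 × 3.43) = 0.739 mA.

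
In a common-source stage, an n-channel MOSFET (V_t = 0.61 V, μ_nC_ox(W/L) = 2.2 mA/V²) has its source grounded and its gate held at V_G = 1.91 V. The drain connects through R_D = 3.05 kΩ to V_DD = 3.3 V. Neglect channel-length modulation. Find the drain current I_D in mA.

I_D = 0.953 mA

V_GS = V_G = 1.91 V, so V_ov = 1.91 − 0.61 = 1.3 V.
Assume saturation: I_D = ½ k_n V_ov² = 0.5 × 2.2 × 1.3² = 1.86 mA, giving V_DS = V_DD − I_D R_D = 3.3 − 1.86 × 3.05 = -2.37 V.
But -2.37 V < V_ov = 1.3 V, so the device is actually in triode.
In triode I_D = k_n[V_ov V_DS − ½ V_DS²] and I_D = (V_DD − V_DS)/R_D. Equating: 3.35 V_DS² − 9.723 V_DS + 3.3 = 0, giving V_DS = 0.393 V (the root below V_ov).
I_D = (3.3 − 0.393) / 3.05 = 0.953 mA.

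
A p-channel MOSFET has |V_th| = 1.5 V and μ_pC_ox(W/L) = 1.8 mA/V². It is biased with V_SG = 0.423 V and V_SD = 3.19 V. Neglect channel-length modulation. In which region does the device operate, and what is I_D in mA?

Cutoff; I_D = 0 mA

V_SG = 0.423 V < |V_th| = 1.5 V, so the transistor is in cutoff.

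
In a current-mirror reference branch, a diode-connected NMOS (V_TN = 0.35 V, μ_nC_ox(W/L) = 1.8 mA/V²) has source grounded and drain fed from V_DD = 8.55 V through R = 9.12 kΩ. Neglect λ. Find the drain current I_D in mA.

With gate tied to drain, V_GS = V_DS ≥ V_GS − V_TN, so the device is in saturation.
KCL at the drain: ½ k_n (V_GS − V_TN)² = (V_DD − V_GS)/R.
Let x = V_GS − 0.35. Then 8.21 x² + x − 8.2 = 0, giving x = 0.94 V (positive root), so V_GS = 1.29 V.
I_D = (V_DD − V_GS)/R = (8.55 − 1.29) / 9.12 = 0.796 mA.

I_D = 0.796 mA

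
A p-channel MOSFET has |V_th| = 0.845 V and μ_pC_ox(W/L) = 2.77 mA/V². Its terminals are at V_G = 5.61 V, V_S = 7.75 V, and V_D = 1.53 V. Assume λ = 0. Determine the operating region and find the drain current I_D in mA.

V_SG = V_S − V_G = 7.75 − 5.61 = 2.14 V; V_SD = V_S − V_D = 7.75 − 1.53 = 6.22 V.
V_ov = V_SG − |V_th| = 2.14 − 0.845 = 1.29 V.
Since V_SD = 6.22 V ≥ V_ov = 1.29 V, the device is in saturation.
I_D = ½ k_p V_ov² = 0.5 × 2.77 × 1.29² = 2.32 mA.

Saturation; I_D = 2.32 mA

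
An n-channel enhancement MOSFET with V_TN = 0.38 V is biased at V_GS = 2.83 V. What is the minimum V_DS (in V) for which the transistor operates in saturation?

V_DS,sat = 2.45 V

The boundary between triode and saturation is V_DS = V_GS − V_TN = V_ov.
V_ov = 2.83 − 0.38 = 2.45 V.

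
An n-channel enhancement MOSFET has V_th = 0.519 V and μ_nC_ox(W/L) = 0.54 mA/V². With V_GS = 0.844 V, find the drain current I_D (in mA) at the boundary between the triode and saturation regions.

At the boundary V_DS = V_ov = V_GS − V_th = 0.844 − 0.519 = 0.325 V.
I_D = ½ k_n V_ov² = 0.5 × 0.54 × 0.325² = 0.0285 mA.

I_D = 0.0285 mA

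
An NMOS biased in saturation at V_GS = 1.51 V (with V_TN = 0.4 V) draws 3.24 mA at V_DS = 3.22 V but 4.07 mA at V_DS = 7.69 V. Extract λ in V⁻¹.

With V_GS fixed, I_D ∝ (1 + λ V_DS) in saturation, so I_D2/I_D1 = (1 + λ V_DS2)/(1 + λ V_DS1).
4.07/3.24 = 1.256 = (1 + 7.69 λ)/(1 + 3.22 λ).
Solving: λ (I_D1 V_DS2 − I_D2 V_DS1) = I_D2 − I_D1, so λ = (4.07 − 3.24) / (3.24 × 7.69 − 4.07 × 3.22) = 0.83 / 11.8 = 0.0703 V⁻¹.

λ = 0.0703 V⁻¹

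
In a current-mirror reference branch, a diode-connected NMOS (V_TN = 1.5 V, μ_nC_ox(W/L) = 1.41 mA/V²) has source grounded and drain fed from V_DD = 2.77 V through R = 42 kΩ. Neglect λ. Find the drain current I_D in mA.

I_D = 0.0257 mA

With gate tied to drain, V_GS = V_DS ≥ V_GS − V_TN, so the device is in saturation.
KCL at the drain: ½ k_n (V_GS − V_TN)² = (V_DD − V_GS)/R.
Let x = V_GS − 1.5. Then 29.6 x² + x − 1.27 = 0, giving x = 0.191 V (positive root), so V_GS = 1.69 V.
I_D = (V_DD − V_GS)/R = (2.77 − 1.69) / 42 = 0.0257 mA.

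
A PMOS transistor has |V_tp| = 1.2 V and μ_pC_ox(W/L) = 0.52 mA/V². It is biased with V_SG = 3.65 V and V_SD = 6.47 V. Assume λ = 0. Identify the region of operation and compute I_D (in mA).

V_ov = V_SG − |V_tp| = 3.65 − 1.2 = 2.45 V.
Since V_SD = 6.47 V ≥ V_ov = 2.45 V, the device is in saturation.
I_D = ½ k_p V_ov² = 0.5 × 0.52 × 2.45² = 1.56 mA.

Saturation; I_D = 1.56 mA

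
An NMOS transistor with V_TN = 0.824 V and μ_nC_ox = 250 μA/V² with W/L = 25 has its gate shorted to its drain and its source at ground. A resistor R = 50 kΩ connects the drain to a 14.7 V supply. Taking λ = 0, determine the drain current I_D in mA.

I_D = 0.272 mA

With gate tied to drain, V_GS = V_DS ≥ V_GS − V_TN, so the device is in saturation.
k_n = μ_nC_ox · (W/L) = 6.25 mA/V².
KCL at the drain: ½ k_n (V_GS − V_TN)² = (V_DD − V_GS)/R.
Let x = V_GS − 0.824. Then 156 x² + x − 13.88 = 0, giving x = 0.295 V (positive root), so V_GS = 1.12 V.
I_D = (V_DD − V_GS)/R = (14.7 − 1.12) / 50 = 0.272 mA.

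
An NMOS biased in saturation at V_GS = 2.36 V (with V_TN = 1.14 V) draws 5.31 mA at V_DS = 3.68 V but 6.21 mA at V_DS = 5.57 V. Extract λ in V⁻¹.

λ = 0.134 V⁻¹

With V_GS fixed, I_D ∝ (1 + λ V_DS) in saturation, so I_D2/I_D1 = (1 + λ V_DS2)/(1 + λ V_DS1).
6.21/5.31 = 1.169 = (1 + 5.57 λ)/(1 + 3.68 λ).
Solving: λ (I_D1 V_DS2 − I_D2 V_DS1) = I_D2 − I_D1, so λ = (6.21 − 5.31) / (5.31 × 5.57 − 6.21 × 3.68) = 0.9 / 6.72 = 0.134 V⁻¹.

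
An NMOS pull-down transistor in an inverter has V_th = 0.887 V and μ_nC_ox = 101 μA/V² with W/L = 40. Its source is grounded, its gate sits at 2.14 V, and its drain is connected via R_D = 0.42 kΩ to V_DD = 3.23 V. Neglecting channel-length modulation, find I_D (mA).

I_D = 3.17 mA

V_GS = V_G = 2.14 V, so V_ov = 2.14 − 0.887 = 1.25 V.
k_n = μ_nC_ox · (W/L) = 4.04 mA/V².
Assume saturation: I_D = ½ k_n V_ov² = 0.5 × 4.04 × 1.25² = 3.17 mA, giving V_DS = V_DD − I_D R_D = 3.23 − 3.17 × 0.42 = 1.9 V.
V_DS = 1.9 V ≥ V_ov = 1.25 V, confirming saturation.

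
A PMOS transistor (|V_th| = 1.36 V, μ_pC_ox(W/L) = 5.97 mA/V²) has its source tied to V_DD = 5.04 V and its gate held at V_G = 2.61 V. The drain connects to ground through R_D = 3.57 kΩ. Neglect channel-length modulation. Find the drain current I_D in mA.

I_D = 1.35 mA

V_SG = V_DD − V_G = 5.04 − 2.61 = 2.43 V, so V_ov = 2.43 − 1.36 = 1.07 V.
Assume saturation: I_D = ½ k_p V_ov² = 0.5 × 5.97 × 1.07² = 3.42 mA, giving V_SD = V_DD − I_D R_D = 5.04 − 3.42 × 3.57 = -7.16 V.
But -7.16 V < V_ov = 1.07 V, so the device is actually in triode.
In triode I_D = k_p[V_ov V_SD − ½ V_SD²] and I_D = (V_DD − V_SD)/R_D. Equating: 10.7 V_SD² − 23.8 V_SD + 5.04 = 0, giving V_SD = 0.237 V (the root below V_ov).
I_D = (5.04 − 0.237) / 3.57 = 1.35 mA.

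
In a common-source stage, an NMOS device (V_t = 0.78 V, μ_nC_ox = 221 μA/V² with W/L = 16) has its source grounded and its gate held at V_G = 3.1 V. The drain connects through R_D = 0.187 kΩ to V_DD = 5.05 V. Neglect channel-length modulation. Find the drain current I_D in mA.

V_GS = V_G = 3.1 V, so V_ov = 3.1 − 0.78 = 2.32 V.
k_n = μ_nC_ox · (W/L) = 3.536 mA/V².
Assume saturation: I_D = ½ k_n V_ov² = 0.5 × 3.536 × 2.32² = 9.52 mA, giving V_DS = V_DD − I_D R_D = 5.05 − 9.52 × 0.187 = 3.27 V.
V_DS = 3.27 V ≥ V_ov = 2.32 V, confirming saturation.

I_D = 9.52 mA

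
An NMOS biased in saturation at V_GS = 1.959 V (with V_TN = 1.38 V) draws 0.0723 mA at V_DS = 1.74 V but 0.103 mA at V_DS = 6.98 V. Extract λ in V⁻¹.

With V_GS fixed, I_D ∝ (1 + λ V_DS) in saturation, so I_D2/I_D1 = (1 + λ V_DS2)/(1 + λ V_DS1).
0.103/0.0723 = 1.425 = (1 + 6.98 λ)/(1 + 1.74 λ).
Solving: λ (I_D1 V_DS2 − I_D2 V_DS1) = I_D2 − I_D1, so λ = (0.103 − 0.0723) / (0.0723 × 6.98 − 0.103 × 1.74) = 0.0307 / 0.325 = 0.0943 V⁻¹.

λ = 0.0943 V⁻¹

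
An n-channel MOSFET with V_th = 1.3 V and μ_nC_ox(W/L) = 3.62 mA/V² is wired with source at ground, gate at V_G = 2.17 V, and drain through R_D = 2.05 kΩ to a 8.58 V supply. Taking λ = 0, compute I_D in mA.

V_GS = V_G = 2.17 V, so V_ov = 2.17 − 1.3 = 0.87 V.
Assume saturation: I_D = ½ k_n V_ov² = 0.5 × 3.62 × 0.87² = 1.37 mA, giving V_DS = V_DD − I_D R_D = 8.58 − 1.37 × 2.05 = 5.77 V.
V_DS = 5.77 V ≥ V_ov = 0.87 V, confirming saturation.

I_D = 1.37 mA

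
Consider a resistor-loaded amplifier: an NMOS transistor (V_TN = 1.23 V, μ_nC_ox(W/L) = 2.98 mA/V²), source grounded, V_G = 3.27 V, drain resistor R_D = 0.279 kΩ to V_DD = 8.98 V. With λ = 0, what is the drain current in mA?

V_GS = V_G = 3.27 V, so V_ov = 3.27 − 1.23 = 2.04 V.
Assume saturation: I_D = ½ k_n V_ov² = 0.5 × 2.98 × 2.04² = 6.2 mA, giving V_DS = V_DD − I_D R_D = 8.98 − 6.2 × 0.279 = 7.25 V.
V_DS = 7.25 V ≥ V_ov = 2.04 V, confirming saturation.

I_D = 6.20 mA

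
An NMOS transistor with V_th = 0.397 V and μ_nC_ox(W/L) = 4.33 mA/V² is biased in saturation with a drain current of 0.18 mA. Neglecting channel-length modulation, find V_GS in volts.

In saturation I_D = ½ k_n (V_GS − V_th)², so V_GS − V_th = √(2 I_D / k_n) = √(2 × 0.18 / 4.33) = 0.288 V.
V_GS = 0.397 + 0.288 = 0.685 V.

V_GS = 0.685 V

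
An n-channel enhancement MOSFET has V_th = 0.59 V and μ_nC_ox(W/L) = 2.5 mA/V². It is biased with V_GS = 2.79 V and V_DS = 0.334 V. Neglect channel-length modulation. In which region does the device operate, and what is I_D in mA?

V_ov = V_GS − V_th = 2.79 − 0.59 = 2.2 V.
Since V_DS = 0.334 V < V_ov = 2.2 V, the device is in the triode region.
I_D = k_n [V_ov · V_DS − ½ V_DS²] = 2.5 × [2.2 × 0.334 − 0.5 × 0.334²] = 1.7 mA.

Triode; I_D = 1.70 mA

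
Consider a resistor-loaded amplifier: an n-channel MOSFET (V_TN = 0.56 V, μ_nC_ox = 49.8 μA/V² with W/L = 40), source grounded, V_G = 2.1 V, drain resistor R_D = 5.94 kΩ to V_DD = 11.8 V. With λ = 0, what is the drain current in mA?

V_GS = V_G = 2.1 V, so V_ov = 2.1 − 0.56 = 1.54 V.
k_n = μ_nC_ox · (W/L) = 1.992 mA/V².
Assume saturation: I_D = ½ k_n V_ov² = 0.5 × 1.992 × 1.54² = 2.36 mA, giving V_DS = V_DD − I_D R_D = 11.8 − 2.36 × 5.94 = -2.23 V.
But -2.23 V < V_ov = 1.54 V, so the device is actually in triode.
In triode I_D = k_n[V_ov V_DS − ½ V_DS²] and I_D = (V_DD − V_DS)/R_D. Equating: 5.92 V_DS² − 19.22 V_DS + 11.8 = 0, giving V_DS = 0.822 V (the root below V_ov).
I_D = (11.8 − 0.822) / 5.94 = 1.85 mA.

I_D = 1.85 mA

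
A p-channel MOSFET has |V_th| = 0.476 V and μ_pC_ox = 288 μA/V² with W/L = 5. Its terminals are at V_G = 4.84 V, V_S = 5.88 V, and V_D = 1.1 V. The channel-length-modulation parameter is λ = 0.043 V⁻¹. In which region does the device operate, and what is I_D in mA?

Saturation; I_D = 0.276 mA

V_SG = V_S − V_G = 5.88 − 4.84 = 1.04 V; V_SD = V_S − V_D = 5.88 − 1.1 = 4.78 V.
k_p = μ_pC_ox · (W/L) = 1.44 mA/V².
V_ov = V_SG − |V_th| = 1.04 − 0.476 = 0.564 V.
Since V_SD = 4.78 V ≥ V_ov = 0.564 V, the device is in saturation.
I_D = ½ k_p V_ov² (1 + λ V_SD) = 0.5 × 1.44 × 0.564² × (1 + 0.043 × 4.78) = 0.276 mA.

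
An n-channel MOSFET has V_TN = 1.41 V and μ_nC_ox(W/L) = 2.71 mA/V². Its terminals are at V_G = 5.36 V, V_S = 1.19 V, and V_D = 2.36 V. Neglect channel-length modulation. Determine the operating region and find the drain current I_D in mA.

V_GS = V_G − V_S = 5.36 − 1.19 = 4.17 V; V_DS = V_D − V_S = 2.36 − 1.19 = 1.17 V.
V_ov = V_GS − V_TN = 4.17 − 1.41 = 2.76 V.
Since V_DS = 1.17 V < V_ov = 2.76 V, the device is in the triode region.
I_D = k_n [V_ov · V_DS − ½ V_DS²] = 2.71 × [2.76 × 1.17 − 0.5 × 1.17²] = 6.9 mA.

Triode; I_D = 6.90 mA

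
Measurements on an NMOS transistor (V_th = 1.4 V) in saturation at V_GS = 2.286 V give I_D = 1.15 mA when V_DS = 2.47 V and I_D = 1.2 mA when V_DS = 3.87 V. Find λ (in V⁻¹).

With V_GS fixed, I_D ∝ (1 + λ V_DS) in saturation, so I_D2/I_D1 = (1 + λ V_DS2)/(1 + λ V_DS1).
1.2/1.15 = 1.043 = (1 + 3.87 λ)/(1 + 2.47 λ).
Solving: λ (I_D1 V_DS2 − I_D2 V_DS1) = I_D2 − I_D1, so λ = (1.2 − 1.15) / (1.15 × 3.87 − 1.2 × 2.47) = 0.05 / 1.49 = 0.0336 V⁻¹.

λ = 0.0336 V⁻¹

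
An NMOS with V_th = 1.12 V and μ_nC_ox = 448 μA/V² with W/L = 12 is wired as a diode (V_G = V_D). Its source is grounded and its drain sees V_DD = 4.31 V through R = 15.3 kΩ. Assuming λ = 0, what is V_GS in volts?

With gate tied to drain, V_GS = V_DS ≥ V_GS − V_th, so the device is in saturation.
k_n = μ_nC_ox · (W/L) = 5.376 mA/V².
KCL at the drain: ½ k_n (V_GS − V_th)² = (V_DD − V_GS)/R.
Let x = V_GS − 1.12. Then 41.1 x² + x − 3.19 = 0, giving x = 0.267 V (positive root), so V_GS = 1.39 V.
I_D = (V_DD − V_GS)/R = (4.31 − 1.39) / 15.3 = 0.191 mA.

V_GS = 1.39 V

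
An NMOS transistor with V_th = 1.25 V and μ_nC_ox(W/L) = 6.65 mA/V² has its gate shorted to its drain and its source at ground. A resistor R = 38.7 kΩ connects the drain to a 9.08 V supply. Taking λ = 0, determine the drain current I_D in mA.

I_D = 0.196 mA

With gate tied to drain, V_GS = V_DS ≥ V_GS − V_th, so the device is in saturation.
KCL at the drain: ½ k_n (V_GS − V_th)² = (V_DD − V_GS)/R.
Let x = V_GS − 1.25. Then 129 x² + x − 7.83 = 0, giving x = 0.243 V (positive root), so V_GS = 1.49 V.
I_D = (V_DD − V_GS)/R = (9.08 − 1.49) / 38.7 = 0.196 mA.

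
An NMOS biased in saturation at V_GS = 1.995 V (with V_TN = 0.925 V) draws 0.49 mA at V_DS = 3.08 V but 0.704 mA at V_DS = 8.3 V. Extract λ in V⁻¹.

λ = 0.113 V⁻¹

With V_GS fixed, I_D ∝ (1 + λ V_DS) in saturation, so I_D2/I_D1 = (1 + λ V_DS2)/(1 + λ V_DS1).
0.704/0.49 = 1.437 = (1 + 8.3 λ)/(1 + 3.08 λ).
Solving: λ (I_D1 V_DS2 − I_D2 V_DS1) = I_D2 − I_D1, so λ = (0.704 − 0.49) / (0.49 × 8.3 − 0.704 × 3.08) = 0.214 / 1.9 = 0.113 V⁻¹.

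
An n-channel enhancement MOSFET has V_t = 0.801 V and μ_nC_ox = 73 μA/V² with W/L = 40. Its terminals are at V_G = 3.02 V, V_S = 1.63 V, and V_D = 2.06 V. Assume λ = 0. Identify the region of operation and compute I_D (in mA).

Triode; I_D = 0.470 mA

V_GS = V_G − V_S = 3.02 − 1.63 = 1.39 V; V_DS = V_D − V_S = 2.06 − 1.63 = 0.43 V.
k_n = μ_nC_ox · (W/L) = 2.92 mA/V².
V_ov = V_GS − V_t = 1.39 − 0.801 = 0.589 V.
Since V_DS = 0.43 V < V_ov = 0.589 V, the device is in the triode region.
I_D = k_n [V_ov · V_DS − ½ V_DS²] = 2.92 × [0.589 × 0.43 − 0.5 × 0.43²] = 0.47 mA.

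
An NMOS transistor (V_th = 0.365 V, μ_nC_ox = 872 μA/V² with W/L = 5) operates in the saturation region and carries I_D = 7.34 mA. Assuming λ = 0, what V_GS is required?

k_n = μ_nC_ox · (W/L) = 4.36 mA/V².
In saturation I_D = ½ k_n (V_GS − V_th)², so V_GS − V_th = √(2 I_D / k_n) = √(2 × 7.34 / 4.36) = 1.83 V.
V_GS = 0.365 + 1.83 = 2.2 V.

V_GS = 2.20 V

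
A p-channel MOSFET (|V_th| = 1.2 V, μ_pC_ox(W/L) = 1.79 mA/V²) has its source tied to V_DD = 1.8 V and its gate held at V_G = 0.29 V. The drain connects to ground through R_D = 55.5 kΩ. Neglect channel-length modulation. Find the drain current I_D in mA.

I_D = 0.0313 mA

V_SG = V_DD − V_G = 1.8 − 0.29 = 1.51 V, so V_ov = 1.51 − 1.2 = 0.31 V.
Assume saturation: I_D = ½ k_p V_ov² = 0.5 × 1.79 × 0.31² = 0.086 mA, giving V_SD = V_DD − I_D R_D = 1.8 − 0.086 × 55.5 = -2.97 V.
But -2.97 V < V_ov = 0.31 V, so the device is actually in triode.
In triode I_D = k_p[V_ov V_SD − ½ V_SD²] and I_D = (V_DD − V_SD)/R_D. Equating: 49.7 V_SD² − 31.8 V_SD + 1.8 = 0, giving V_SD = 0.0628 V (the root below V_ov).
I_D = (1.8 − 0.0628) / 55.5 = 0.0313 mA.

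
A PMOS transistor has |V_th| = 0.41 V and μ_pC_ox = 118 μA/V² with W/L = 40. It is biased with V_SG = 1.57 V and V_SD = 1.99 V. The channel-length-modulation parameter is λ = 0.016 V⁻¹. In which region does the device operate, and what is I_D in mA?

k_p = μ_pC_ox · (W/L) = 4.72 mA/V².
V_ov = V_SG − |V_th| = 1.57 − 0.41 = 1.16 V.
Since V_SD = 1.99 V ≥ V_ov = 1.16 V, the device is in saturation.
I_D = ½ k_p V_ov² (1 + λ V_SD) = 0.5 × 4.72 × 1.16² × (1 + 0.016 × 1.99) = 3.28 mA.

Saturation; I_D = 3.28 mA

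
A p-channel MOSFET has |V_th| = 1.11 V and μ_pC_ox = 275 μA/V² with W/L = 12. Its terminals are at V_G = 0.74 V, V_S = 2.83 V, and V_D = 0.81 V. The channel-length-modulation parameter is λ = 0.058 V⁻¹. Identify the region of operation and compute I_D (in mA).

V_SG = V_S − V_G = 2.83 − 0.74 = 2.09 V; V_SD = V_S − V_D = 2.83 − 0.81 = 2.02 V.
k_p = μ_pC_ox · (W/L) = 3.3 mA/V².
V_ov = V_SG − |V_th| = 2.09 − 1.11 = 0.98 V.
Since V_SD = 2.02 V ≥ V_ov = 0.98 V, the device is in saturation.
I_D = ½ k_p V_ov² (1 + λ V_SD) = 0.5 × 3.3 × 0.98² × (1 + 0.058 × 2.02) = 1.77 mA.

Saturation; I_D = 1.77 mA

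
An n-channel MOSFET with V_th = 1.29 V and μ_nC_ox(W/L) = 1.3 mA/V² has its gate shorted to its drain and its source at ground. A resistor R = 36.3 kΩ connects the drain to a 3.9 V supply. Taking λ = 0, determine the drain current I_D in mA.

I_D = 0.0633 mA

With gate tied to drain, V_GS = V_DS ≥ V_GS − V_th, so the device is in saturation.
KCL at the drain: ½ k_n (V_GS − V_th)² = (V_DD − V_GS)/R.
Let x = V_GS − 1.29. Then 23.6 x² + x − 2.61 = 0, giving x = 0.312 V (positive root), so V_GS = 1.6 V.
I_D = (V_DD − V_GS)/R = (3.9 − 1.6) / 36.3 = 0.0633 mA.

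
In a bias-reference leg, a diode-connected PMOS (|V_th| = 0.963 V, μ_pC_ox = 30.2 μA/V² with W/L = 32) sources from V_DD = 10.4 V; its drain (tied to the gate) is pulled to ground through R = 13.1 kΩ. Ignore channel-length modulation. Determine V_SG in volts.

With gate tied to drain, V_SG = V_SD ≥ V_SG − |V_th|, so the device is in saturation.
k_p = μ_pC_ox · (W/L) = 0.9664 mA/V².
KCL at the drain: ½ k_p (V_SG − |V_th|)² = (V_DD − V_SG)/R.
Let x = V_SG − 0.963. Then 6.33 x² + x − 9.437 = 0, giving x = 1.14 V (positive root), so V_SG = 2.11 V.
I_D = (V_DD − V_SG)/R = (10.4 − 2.11) / 13.1 = 0.633 mA.

V_SG = 2.11 V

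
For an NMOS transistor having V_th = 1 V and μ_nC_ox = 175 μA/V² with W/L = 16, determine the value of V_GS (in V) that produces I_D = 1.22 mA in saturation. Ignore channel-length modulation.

V_GS = 1.93 V

k_n = μ_nC_ox · (W/L) = 2.8 mA/V².
In saturation I_D = ½ k_n (V_GS − V_th)², so V_GS − V_th = √(2 I_D / k_n) = √(2 × 1.22 / 2.8) = 0.934 V.
V_GS = 1 + 0.934 = 1.93 V.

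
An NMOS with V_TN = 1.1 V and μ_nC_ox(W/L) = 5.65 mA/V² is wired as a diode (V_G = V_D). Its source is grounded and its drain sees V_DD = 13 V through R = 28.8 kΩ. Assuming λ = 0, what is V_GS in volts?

V_GS = 1.48 V

With gate tied to drain, V_GS = V_DS ≥ V_GS − V_TN, so the device is in saturation.
KCL at the drain: ½ k_n (V_GS − V_TN)² = (V_DD − V_GS)/R.
Let x = V_GS − 1.1. Then 81.4 x² + x − 11.9 = 0, giving x = 0.376 V (positive root), so V_GS = 1.48 V.
I_D = (V_DD − V_GS)/R = (13 − 1.48) / 28.8 = 0.4 mA.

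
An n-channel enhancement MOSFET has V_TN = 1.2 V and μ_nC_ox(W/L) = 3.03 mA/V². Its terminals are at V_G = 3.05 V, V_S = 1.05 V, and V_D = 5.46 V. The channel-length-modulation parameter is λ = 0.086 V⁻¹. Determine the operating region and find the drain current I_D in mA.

V_GS = V_G − V_S = 3.05 − 1.05 = 2 V; V_DS = V_D − V_S = 5.46 − 1.05 = 4.41 V.
V_ov = V_GS − V_TN = 2 − 1.2 = 0.8 V.
Since V_DS = 4.41 V ≥ V_ov = 0.8 V, the device is in saturation.
I_D = ½ k_n V_ov² (1 + λ V_DS) = 0.5 × 3.03 × 0.8² × (1 + 0.086 × 4.41) = 1.34 mA.

Saturation; I_D = 1.34 mA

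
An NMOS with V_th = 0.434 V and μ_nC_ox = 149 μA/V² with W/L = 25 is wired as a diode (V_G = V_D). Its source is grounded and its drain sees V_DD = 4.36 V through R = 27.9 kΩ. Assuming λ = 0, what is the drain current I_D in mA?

With gate tied to drain, V_GS = V_DS ≥ V_GS − V_th, so the device is in saturation.
k_n = μ_nC_ox · (W/L) = 3.725 mA/V².
KCL at the drain: ½ k_n (V_GS − V_th)² = (V_DD − V_GS)/R.
Let x = V_GS − 0.434. Then 52 x² + x − 3.926 = 0, giving x = 0.265 V (positive root), so V_GS = 0.699 V.
I_D = (V_DD − V_GS)/R = (4.36 − 0.699) / 27.9 = 0.131 mA.

I_D = 0.131 mA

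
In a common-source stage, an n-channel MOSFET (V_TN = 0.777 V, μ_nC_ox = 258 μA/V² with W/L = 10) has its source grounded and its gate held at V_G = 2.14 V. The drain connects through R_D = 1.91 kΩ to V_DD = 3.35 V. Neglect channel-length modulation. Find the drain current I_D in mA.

I_D = 1.48 mA

V_GS = V_G = 2.14 V, so V_ov = 2.14 − 0.777 = 1.36 V.
k_n = μ_nC_ox · (W/L) = 2.58 mA/V².
Assume saturation: I_D = ½ k_n V_ov² = 0.5 × 2.58 × 1.36² = 2.4 mA, giving V_DS = V_DD − I_D R_D = 3.35 − 2.4 × 1.91 = -1.23 V.
But -1.23 V < V_ov = 1.36 V, so the device is actually in triode.
In triode I_D = k_n[V_ov V_DS − ½ V_DS²] and I_D = (V_DD − V_DS)/R_D. Equating: 2.46 V_DS² − 7.717 V_DS + 3.35 = 0, giving V_DS = 0.521 V (the root below V_ov).
I_D = (3.35 − 0.521) / 1.91 = 1.48 mA.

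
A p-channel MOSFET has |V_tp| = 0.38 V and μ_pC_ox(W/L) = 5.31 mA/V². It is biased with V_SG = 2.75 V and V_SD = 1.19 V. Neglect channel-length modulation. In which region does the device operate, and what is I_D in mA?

Triode; I_D = 11.2 mA

V_ov = V_SG − |V_tp| = 2.75 − 0.38 = 2.37 V.
Since V_SD = 1.19 V < V_ov = 2.37 V, the device is in the triode region.
I_D = k_p [V_ov · V_SD − ½ V_SD²] = 5.31 × [2.37 × 1.19 − 0.5 × 1.19²] = 11.2 mA.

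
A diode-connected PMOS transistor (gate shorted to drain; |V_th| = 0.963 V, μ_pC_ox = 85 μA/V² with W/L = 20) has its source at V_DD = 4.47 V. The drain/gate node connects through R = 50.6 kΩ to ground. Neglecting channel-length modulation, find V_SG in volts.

With gate tied to drain, V_SG = V_SD ≥ V_SG − |V_th|, so the device is in saturation.
k_p = μ_pC_ox · (W/L) = 1.7 mA/V².
KCL at the drain: ½ k_p (V_SG − |V_th|)² = (V_DD − V_SG)/R.
Let x = V_SG − 0.963. Then 43 x² + x − 3.507 = 0, giving x = 0.274 V (positive root), so V_SG = 1.24 V.
I_D = (V_DD − V_SG)/R = (4.47 − 1.24) / 50.6 = 0.0639 mA.

V_SG = 1.24 V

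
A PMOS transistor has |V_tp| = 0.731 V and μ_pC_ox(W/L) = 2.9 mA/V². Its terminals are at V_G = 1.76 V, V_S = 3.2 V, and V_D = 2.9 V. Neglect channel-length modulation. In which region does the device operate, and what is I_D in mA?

V_SG = V_S − V_G = 3.2 − 1.76 = 1.44 V; V_SD = V_S − V_D = 3.2 − 2.9 = 0.3 V.
V_ov = V_SG − |V_tp| = 1.44 − 0.731 = 0.709 V.
Since V_SD = 0.3 V < V_ov = 0.709 V, the device is in the triode region.
I_D = k_p [V_ov · V_SD − ½ V_SD²] = 2.9 × [0.709 × 0.3 − 0.5 × 0.3²] = 0.486 mA.

Triode; I_D = 0.486 mA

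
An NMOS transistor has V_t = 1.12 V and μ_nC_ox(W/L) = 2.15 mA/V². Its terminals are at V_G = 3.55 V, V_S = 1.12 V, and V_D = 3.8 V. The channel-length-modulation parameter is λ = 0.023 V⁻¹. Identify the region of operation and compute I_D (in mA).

V_GS = V_G − V_S = 3.55 − 1.12 = 2.43 V; V_DS = V_D − V_S = 3.8 − 1.12 = 2.68 V.
V_ov = V_GS − V_t = 2.43 − 1.12 = 1.31 V.
Since V_DS = 2.68 V ≥ V_ov = 1.31 V, the device is in saturation.
I_D = ½ k_n V_ov² (1 + λ V_DS) = 0.5 × 2.15 × 1.31² × (1 + 0.023 × 2.68) = 1.96 mA.

Saturation; I_D = 1.96 mA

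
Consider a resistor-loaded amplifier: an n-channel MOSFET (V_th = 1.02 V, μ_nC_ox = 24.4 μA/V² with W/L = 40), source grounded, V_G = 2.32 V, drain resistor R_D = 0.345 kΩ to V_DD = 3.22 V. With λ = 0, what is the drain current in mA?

I_D = 0.825 mA

V_GS = V_G = 2.32 V, so V_ov = 2.32 − 1.02 = 1.3 V.
k_n = μ_nC_ox · (W/L) = 0.976 mA/V².
Assume saturation: I_D = ½ k_n V_ov² = 0.5 × 0.976 × 1.3² = 0.825 mA, giving V_DS = V_DD − I_D R_D = 3.22 − 0.825 × 0.345 = 2.94 V.
V_DS = 2.94 V ≥ V_ov = 1.3 V, confirming saturation.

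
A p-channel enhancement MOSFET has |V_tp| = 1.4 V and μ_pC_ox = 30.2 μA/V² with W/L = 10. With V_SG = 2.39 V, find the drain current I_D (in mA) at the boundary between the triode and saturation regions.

I_D = 0.148 mA

At the boundary V_SD = V_ov = V_SG − |V_tp| = 2.39 − 1.4 = 0.99 V.
k_p = μ_pC_ox · (W/L) = 0.302 mA/V².
I_D = ½ k_p V_ov² = 0.5 × 0.302 × 0.99² = 0.148 mA.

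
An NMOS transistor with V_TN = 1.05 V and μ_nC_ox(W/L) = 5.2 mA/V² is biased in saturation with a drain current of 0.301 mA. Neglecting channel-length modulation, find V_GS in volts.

In saturation I_D = ½ k_n (V_GS − V_TN)², so V_GS − V_TN = √(2 I_D / k_n) = √(2 × 0.301 / 5.2) = 0.34 V.
V_GS = 1.05 + 0.34 = 1.39 V.

V_GS = 1.39 V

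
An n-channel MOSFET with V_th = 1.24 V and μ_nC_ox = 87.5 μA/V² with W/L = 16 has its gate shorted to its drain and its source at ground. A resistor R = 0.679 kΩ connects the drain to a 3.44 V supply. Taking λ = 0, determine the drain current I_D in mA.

I_D = 1.26 mA

With gate tied to drain, V_GS = V_DS ≥ V_GS − V_th, so the device is in saturation.
k_n = μ_nC_ox · (W/L) = 1.4 mA/V².
KCL at the drain: ½ k_n (V_GS − V_th)² = (V_DD − V_GS)/R.
Let x = V_GS − 1.24. Then 0.475 x² + x − 2.2 = 0, giving x = 1.34 V (positive root), so V_GS = 2.58 V.
I_D = (V_DD − V_GS)/R = (3.44 − 2.58) / 0.679 = 1.26 mA.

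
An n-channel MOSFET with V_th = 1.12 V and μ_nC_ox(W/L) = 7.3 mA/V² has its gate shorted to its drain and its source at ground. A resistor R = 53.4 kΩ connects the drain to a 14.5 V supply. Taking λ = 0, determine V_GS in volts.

With gate tied to drain, V_GS = V_DS ≥ V_GS − V_th, so the device is in saturation.
KCL at the drain: ½ k_n (V_GS − V_th)² = (V_DD − V_GS)/R.
Let x = V_GS − 1.12. Then 195 x² + x − 13.38 = 0, giving x = 0.259 V (positive root), so V_GS = 1.38 V.
I_D = (V_DD − V_GS)/R = (14.5 − 1.38) / 53.4 = 0.246 mA.

V_GS = 1.38 V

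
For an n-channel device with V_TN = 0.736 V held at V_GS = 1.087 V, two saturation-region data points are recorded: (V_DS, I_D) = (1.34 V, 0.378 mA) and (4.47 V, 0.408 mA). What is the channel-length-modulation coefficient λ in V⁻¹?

λ = 0.0262 V⁻¹

With V_GS fixed, I_D ∝ (1 + λ V_DS) in saturation, so I_D2/I_D1 = (1 + λ V_DS2)/(1 + λ V_DS1).
0.408/0.378 = 1.079 = (1 + 4.47 λ)/(1 + 1.34 λ).
Solving: λ (I_D1 V_DS2 − I_D2 V_DS1) = I_D2 − I_D1, so λ = (0.408 − 0.378) / (0.378 × 4.47 − 0.408 × 1.34) = 0.03 / 1.14 = 0.0262 V⁻¹.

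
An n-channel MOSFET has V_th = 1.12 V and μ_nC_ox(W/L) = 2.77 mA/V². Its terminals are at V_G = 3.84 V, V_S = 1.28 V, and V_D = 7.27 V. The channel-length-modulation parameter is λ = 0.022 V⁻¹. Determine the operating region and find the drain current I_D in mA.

V_GS = V_G − V_S = 3.84 − 1.28 = 2.56 V; V_DS = V_D − V_S = 7.27 − 1.28 = 5.99 V.
V_ov = V_GS − V_th = 2.56 − 1.12 = 1.44 V.
Since V_DS = 5.99 V ≥ V_ov = 1.44 V, the device is in saturation.
I_D = ½ k_n V_ov² (1 + λ V_DS) = 0.5 × 2.77 × 1.44² × (1 + 0.022 × 5.99) = 3.25 mA.

Saturation; I_D = 3.25 mA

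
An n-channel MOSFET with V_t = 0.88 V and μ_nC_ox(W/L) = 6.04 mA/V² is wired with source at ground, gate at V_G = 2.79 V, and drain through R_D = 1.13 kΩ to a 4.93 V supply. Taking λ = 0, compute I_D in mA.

V_GS = V_G = 2.79 V, so V_ov = 2.79 − 0.88 = 1.91 V.
Assume saturation: I_D = ½ k_n V_ov² = 0.5 × 6.04 × 1.91² = 11 mA, giving V_DS = V_DD − I_D R_D = 4.93 − 11 × 1.13 = -7.52 V.
But -7.52 V < V_ov = 1.91 V, so the device is actually in triode.
In triode I_D = k_n[V_ov V_DS − ½ V_DS²] and I_D = (V_DD − V_DS)/R_D. Equating: 3.41 V_DS² − 14.04 V_DS + 4.93 = 0, giving V_DS = 0.388 V (the root below V_ov).
I_D = (4.93 − 0.388) / 1.13 = 4.02 mA.

I_D = 4.02 mA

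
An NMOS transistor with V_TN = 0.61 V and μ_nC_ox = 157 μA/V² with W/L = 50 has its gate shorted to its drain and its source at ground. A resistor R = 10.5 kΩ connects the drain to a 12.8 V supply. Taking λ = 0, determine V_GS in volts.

With gate tied to drain, V_GS = V_DS ≥ V_GS − V_TN, so the device is in saturation.
k_n = μ_nC_ox · (W/L) = 7.85 mA/V².
KCL at the drain: ½ k_n (V_GS − V_TN)² = (V_DD − V_GS)/R.
Let x = V_GS − 0.61. Then 41.2 x² + x − 12.19 = 0, giving x = 0.532 V (positive root), so V_GS = 1.14 V.
I_D = (V_DD − V_GS)/R = (12.8 − 1.14) / 10.5 = 1.11 mA.

V_GS = 1.14 V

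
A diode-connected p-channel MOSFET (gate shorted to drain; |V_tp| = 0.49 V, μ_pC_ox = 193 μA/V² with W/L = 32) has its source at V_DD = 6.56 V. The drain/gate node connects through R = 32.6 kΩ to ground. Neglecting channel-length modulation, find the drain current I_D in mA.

I_D = 0.179 mA

With gate tied to drain, V_SG = V_SD ≥ V_SG − |V_tp|, so the device is in saturation.
k_p = μ_pC_ox · (W/L) = 6.176 mA/V².
KCL at the drain: ½ k_p (V_SG − |V_tp|)² = (V_DD − V_SG)/R.
Let x = V_SG − 0.49. Then 101 x² + x − 6.07 = 0, giving x = 0.241 V (positive root), so V_SG = 0.731 V.
I_D = (V_DD − V_SG)/R = (6.56 − 0.731) / 32.6 = 0.179 mA.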